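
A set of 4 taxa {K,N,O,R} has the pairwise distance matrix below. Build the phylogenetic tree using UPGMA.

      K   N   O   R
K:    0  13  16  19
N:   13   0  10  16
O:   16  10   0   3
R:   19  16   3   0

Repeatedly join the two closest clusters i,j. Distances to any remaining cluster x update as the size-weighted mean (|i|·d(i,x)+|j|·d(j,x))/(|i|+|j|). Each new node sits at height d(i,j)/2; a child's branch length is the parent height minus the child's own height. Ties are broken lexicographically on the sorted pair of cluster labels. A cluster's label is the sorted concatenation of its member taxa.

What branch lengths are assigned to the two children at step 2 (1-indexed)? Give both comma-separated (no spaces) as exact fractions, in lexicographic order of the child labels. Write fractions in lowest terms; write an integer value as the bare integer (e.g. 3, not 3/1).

13/2,13/2

iteration 1: select O,R (d=3); attach at lengths (3/2, 3/2); label the merged cluster OR
  updated: d(K,OR)=35/2, d(N,OR)=13
iteration 2: select K,N (d=13); attach at lengths (13/2, 13/2); label the merged cluster KN
  updated: d(KN,OR)=61/4
iteration 3: select KN,OR (d=61/4); attach at lengths (9/8, 49/8); label the merged cluster KNOR
final tree: ((K:13/2,N:13/2):9/8,(O:3/2,R:3/2):49/8)
total length: 93/4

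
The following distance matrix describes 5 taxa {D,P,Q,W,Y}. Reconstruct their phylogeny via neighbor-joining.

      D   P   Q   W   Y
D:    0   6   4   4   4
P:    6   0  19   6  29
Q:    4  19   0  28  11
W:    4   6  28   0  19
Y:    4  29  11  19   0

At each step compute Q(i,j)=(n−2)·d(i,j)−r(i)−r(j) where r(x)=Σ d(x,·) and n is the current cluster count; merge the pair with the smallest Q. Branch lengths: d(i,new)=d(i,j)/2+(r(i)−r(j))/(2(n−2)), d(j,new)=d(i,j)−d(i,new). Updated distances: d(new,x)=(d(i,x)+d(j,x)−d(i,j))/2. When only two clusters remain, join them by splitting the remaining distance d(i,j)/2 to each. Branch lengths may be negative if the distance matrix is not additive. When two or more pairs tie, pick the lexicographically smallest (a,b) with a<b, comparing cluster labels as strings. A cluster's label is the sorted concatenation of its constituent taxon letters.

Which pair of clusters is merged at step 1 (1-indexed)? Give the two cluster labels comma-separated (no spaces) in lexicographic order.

iteration 1: select P,W (d=6, Q=-99); attach at lengths (7/2, 5/2); label the merged cluster PW
  updated: d(D,PW)=2, d(PW,Q)=41/2, d(PW,Y)=21
iteration 2: select D,PW (d=2, Q=-99/2); attach at lengths (-59/8, 75/8); label the merged cluster DPW
  updated: d(DPW,Q)=45/4, d(DPW,Y)=23/2
iteration 3: select DPW,Q (d=45/4, Q=-135/4); attach at lengths (47/8, 43/8); label the merged cluster DPQW
  updated: d(DPQW,Y)=45/8
iteration 4: select DPQW,Y (d=45/8); attach at lengths (45/16, 45/16); label the merged cluster DPQWY
final tree: (((D:-59/8,(P:7/2,W:5/2):75/8):47/8,Q:43/8):45/16,Y:45/16)
total length: 199/8

P,W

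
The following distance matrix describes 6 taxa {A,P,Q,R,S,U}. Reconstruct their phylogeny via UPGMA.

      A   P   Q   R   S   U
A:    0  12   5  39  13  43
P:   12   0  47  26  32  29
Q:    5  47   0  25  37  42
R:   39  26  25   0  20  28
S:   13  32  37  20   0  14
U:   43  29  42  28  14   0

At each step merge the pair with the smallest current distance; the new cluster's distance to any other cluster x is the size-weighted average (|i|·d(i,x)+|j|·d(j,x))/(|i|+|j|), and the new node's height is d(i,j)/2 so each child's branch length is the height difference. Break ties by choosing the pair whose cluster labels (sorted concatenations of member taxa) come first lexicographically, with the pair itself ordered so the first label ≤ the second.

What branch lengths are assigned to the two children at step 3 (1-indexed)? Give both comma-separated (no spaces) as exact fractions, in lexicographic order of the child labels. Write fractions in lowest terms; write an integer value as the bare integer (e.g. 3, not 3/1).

step 1: merge (A,Q) at d=5; branch lengths A→5/2, Q→5/2; new cluster AQ
  updated: d(AQ,P)=59/2, d(AQ,R)=32, d(AQ,S)=25, d(AQ,U)=85/2
step 2: merge (S,U) at d=14; branch lengths S→7, U→7; new cluster SU
  updated: d(AQ,SU)=135/4, d(P,SU)=61/2, d(R,SU)=24
step 3: merge (R,SU) at d=24; branch lengths R→12, SU→5; new cluster RSU
  updated: d(AQ,RSU)=199/6, d(P,RSU)=29
step 4: merge (P,RSU) at d=29; branch lengths P→29/2, RSU→5/2; new cluster PRSU
  updated: d(AQ,PRSU)=129/4
step 5: merge (AQ,PRSU) at d=129/4; branch lengths AQ→109/8, PRSU→13/8; new cluster APQRSU
final tree: ((A:5/2,Q:5/2):109/8,(P:29/2,(R:12,(S:7,U:7):5):5/2):13/8)
total length: 273/4

12,5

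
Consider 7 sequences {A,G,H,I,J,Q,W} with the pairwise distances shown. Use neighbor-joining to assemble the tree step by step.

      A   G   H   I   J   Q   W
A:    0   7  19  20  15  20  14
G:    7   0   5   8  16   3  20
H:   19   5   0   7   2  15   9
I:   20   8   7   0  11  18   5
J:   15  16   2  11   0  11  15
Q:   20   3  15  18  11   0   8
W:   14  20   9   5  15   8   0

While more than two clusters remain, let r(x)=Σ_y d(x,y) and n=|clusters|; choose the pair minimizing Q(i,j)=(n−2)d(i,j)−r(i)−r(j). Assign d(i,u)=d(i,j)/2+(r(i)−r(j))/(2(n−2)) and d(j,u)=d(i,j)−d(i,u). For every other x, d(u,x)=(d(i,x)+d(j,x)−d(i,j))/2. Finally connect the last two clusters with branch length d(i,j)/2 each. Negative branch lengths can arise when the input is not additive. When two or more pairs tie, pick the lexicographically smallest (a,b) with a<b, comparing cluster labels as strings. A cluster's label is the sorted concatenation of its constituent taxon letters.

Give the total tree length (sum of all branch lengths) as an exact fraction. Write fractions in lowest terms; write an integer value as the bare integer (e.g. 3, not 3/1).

iteration 1: select A,G (d=7, Q=-119); attach at lengths (71/10, -1/10); label the merged cluster AG
  updated: d(AG,H)=17/2, d(AG,I)=21/2, d(AG,J)=12, d(AG,Q)=8, d(AG,W)=27/2
iteration 2: select H,J (d=2, Q=-169/2); attach at lengths (-3/16, 35/16); label the merged cluster HJ
  updated: d(AG,HJ)=37/4, d(HJ,I)=8, d(HJ,Q)=12, d(HJ,W)=11
iteration 3: select I,W (d=5, Q=-64); attach at lengths (19/6, 11/6); label the merged cluster IW
  updated: d(AG,IW)=19/2, d(HJ,IW)=7, d(IW,Q)=21/2
iteration 4: select AG,Q (d=8, Q=-165/4); attach at lengths (49/16, 79/16); label the merged cluster AGQ
  updated: d(AGQ,HJ)=53/8, d(AGQ,IW)=6
iteration 5: select AGQ,HJ (d=53/8, Q=-157/8); attach at lengths (45/16, 61/16); label the merged cluster AGHJQ
  updated: d(AGHJQ,IW)=51/16
iteration 6: select AGHJQ,IW (d=51/16); attach at lengths (51/32, 51/32); label the merged cluster AGHIJQW
final tree: ((((A:71/10,G:-1/10):49/16,Q:79/16):45/16,(H:-3/16,J:35/16):61/16):51/32,(I:19/6,W:11/6):51/32)
total length: 509/16

509/16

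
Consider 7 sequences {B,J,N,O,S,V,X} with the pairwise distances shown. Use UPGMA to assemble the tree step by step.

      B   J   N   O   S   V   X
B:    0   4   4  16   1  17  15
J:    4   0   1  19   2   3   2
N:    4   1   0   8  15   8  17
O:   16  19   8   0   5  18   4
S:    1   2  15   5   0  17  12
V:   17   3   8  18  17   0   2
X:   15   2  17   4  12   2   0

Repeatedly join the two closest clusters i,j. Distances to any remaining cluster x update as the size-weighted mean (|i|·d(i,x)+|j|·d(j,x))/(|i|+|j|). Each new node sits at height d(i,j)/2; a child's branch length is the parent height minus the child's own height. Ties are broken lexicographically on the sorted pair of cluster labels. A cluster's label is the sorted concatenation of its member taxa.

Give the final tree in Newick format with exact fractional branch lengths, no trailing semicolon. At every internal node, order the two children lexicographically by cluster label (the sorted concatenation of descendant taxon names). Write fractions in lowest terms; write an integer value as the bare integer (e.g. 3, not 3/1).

1. join B+S (d=1) ⇒ BS; edges |B|=1/2, |S|=1/2
  updated: d(BS,J)=3, d(BS,N)=19/2, d(BS,O)=21/2, d(BS,V)=17, d(BS,X)=27/2
2. join J+N (d=1) ⇒ JN; edges |J|=1/2, |N|=1/2
  updated: d(BS,JN)=25/4, d(JN,O)=27/2, d(JN,V)=11/2, d(JN,X)=19/2
3. join V+X (d=2) ⇒ VX; edges |V|=1, |X|=1
  updated: d(BS,VX)=61/4, d(JN,VX)=15/2, d(O,VX)=11
4. join BS+JN (d=25/4) ⇒ BJNS; edges |BS|=21/8, |JN|=21/8
  updated: d(BJNS,O)=12, d(BJNS,VX)=91/8
5. join O+VX (d=11) ⇒ OVX; edges |O|=11/2, |VX|=9/2
  updated: d(BJNS,OVX)=139/12
6. join BJNS+OVX (d=139/12) ⇒ BJNOSVX; edges |BJNS|=8/3, |OVX|=7/24
final tree: (((B:1/2,S:1/2):21/8,(J:1/2,N:1/2):21/8):8/3,(O:11/2,(V:1,X:1):9/2):7/24)
total length: 533/24

(((B:1/2,S:1/2):21/8,(J:1/2,N:1/2):21/8):8/3,(O:11/2,(V:1,X:1):9/2):7/24)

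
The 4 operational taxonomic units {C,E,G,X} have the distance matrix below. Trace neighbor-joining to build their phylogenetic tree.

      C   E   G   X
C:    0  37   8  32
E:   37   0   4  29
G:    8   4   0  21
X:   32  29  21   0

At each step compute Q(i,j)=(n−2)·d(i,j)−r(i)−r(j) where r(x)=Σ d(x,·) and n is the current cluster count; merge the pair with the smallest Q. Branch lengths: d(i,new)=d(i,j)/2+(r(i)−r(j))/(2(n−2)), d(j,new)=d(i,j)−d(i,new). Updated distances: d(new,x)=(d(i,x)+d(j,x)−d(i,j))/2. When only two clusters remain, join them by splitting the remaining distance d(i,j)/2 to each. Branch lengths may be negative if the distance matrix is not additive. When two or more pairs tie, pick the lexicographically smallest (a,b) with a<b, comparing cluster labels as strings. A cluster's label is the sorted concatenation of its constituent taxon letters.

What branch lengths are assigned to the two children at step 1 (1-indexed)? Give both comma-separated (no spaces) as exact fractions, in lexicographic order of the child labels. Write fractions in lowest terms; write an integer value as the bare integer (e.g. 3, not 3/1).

iteration 1: select C,X (d=32, Q=-95); attach at lengths (59/4, 69/4); label the merged cluster CX
  updated: d(CX,E)=17, d(CX,G)=-3/2
iteration 2: select CX,E (d=17, Q=-39/2); attach at lengths (23/4, 45/4); label the merged cluster CEX
  updated: d(CEX,G)=-29/4
iteration 3: select CEX,G (d=-29/4); attach at lengths (-29/8, -29/8); label the merged cluster CEGX
final tree: (((C:59/4,X:69/4):23/4,E:45/4):-29/8,G:-29/8)
total length: 167/4

59/4,69/4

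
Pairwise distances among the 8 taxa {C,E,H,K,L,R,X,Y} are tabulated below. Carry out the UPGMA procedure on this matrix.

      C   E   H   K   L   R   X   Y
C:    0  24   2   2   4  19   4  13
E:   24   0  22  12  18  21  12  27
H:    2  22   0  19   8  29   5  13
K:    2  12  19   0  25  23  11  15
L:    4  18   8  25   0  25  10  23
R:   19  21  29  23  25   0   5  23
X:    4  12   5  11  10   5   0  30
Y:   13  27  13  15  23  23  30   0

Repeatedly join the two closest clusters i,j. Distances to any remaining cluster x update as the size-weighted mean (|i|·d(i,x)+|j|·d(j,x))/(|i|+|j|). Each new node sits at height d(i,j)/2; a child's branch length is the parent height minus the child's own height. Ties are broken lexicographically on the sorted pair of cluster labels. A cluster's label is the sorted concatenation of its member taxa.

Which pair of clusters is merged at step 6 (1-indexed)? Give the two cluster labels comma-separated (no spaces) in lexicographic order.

CEHKLX,Y

1. join C+H (d=2) ⇒ CH; edges |C|=1, |H|=1
  updated: d(CH,E)=23, d(CH,K)=21/2, d(CH,L)=6, d(CH,R)=24, d(CH,X)=9/2, d(CH,Y)=13
2. join CH+X (d=9/2) ⇒ CHX; edges |CH|=5/4, |X|=9/4
  updated: d(CHX,E)=58/3, d(CHX,K)=32/3, d(CHX,L)=22/3, d(CHX,R)=53/3, d(CHX,Y)=56/3
3. join CHX+L (d=22/3) ⇒ CHLX; edges |CHX|=17/12, |L|=11/3
  updated: d(CHLX,E)=19, d(CHLX,K)=57/4, d(CHLX,R)=39/2, d(CHLX,Y)=79/4
4. join E+K (d=12) ⇒ EK; edges |E|=6, |K|=6
  updated: d(CHLX,EK)=133/8, d(EK,R)=22, d(EK,Y)=21
5. join CHLX+EK (d=133/8) ⇒ CEHKLX; edges |CHLX|=223/48, |EK|=37/16
  updated: d(CEHKLX,R)=61/3, d(CEHKLX,Y)=121/6
6. join CEHKLX+Y (d=121/6) ⇒ CEHKLXY; edges |CEHKLX|=85/48, |Y|=121/12
  updated: d(CEHKLXY,R)=145/7
7. join CEHKLXY+R (d=145/7) ⇒ CEHKLRXY; edges |CEHKLXY|=23/84, |R|=145/14
final tree: ((((((C:1,H:1):5/4,X:9/4):17/12,L:11/3):223/48,(E:6,K:6):37/16):85/48,Y:121/12):23/84,R:145/14)
total length: 5827/112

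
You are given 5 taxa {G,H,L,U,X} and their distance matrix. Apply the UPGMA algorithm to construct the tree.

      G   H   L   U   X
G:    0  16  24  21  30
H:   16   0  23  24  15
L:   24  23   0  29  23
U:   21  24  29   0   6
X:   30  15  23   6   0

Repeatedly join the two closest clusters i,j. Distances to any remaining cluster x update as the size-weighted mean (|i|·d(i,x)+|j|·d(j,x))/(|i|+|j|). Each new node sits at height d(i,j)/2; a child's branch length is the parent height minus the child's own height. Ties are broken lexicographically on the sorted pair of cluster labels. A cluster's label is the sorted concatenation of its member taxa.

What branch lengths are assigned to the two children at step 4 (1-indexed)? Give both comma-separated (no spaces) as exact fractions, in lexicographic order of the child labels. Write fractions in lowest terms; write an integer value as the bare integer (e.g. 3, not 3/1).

9/8,99/8

step 1: merge (U,X) at d=6; branch lengths U→3, X→3; new cluster UX
  updated: d(G,UX)=51/2, d(H,UX)=39/2, d(L,UX)=26
step 2: merge (G,H) at d=16; branch lengths G→8, H→8; new cluster GH
  updated: d(GH,L)=47/2, d(GH,UX)=45/2
step 3: merge (GH,UX) at d=45/2; branch lengths GH→13/4, UX→33/4; new cluster GHUX
  updated: d(GHUX,L)=99/4
step 4: merge (GHUX,L) at d=99/4; branch lengths GHUX→9/8, L→99/8; new cluster GHLUX
final tree: (((G:8,H:8):13/4,(U:3,X:3):33/4):9/8,L:99/8)
total length: 47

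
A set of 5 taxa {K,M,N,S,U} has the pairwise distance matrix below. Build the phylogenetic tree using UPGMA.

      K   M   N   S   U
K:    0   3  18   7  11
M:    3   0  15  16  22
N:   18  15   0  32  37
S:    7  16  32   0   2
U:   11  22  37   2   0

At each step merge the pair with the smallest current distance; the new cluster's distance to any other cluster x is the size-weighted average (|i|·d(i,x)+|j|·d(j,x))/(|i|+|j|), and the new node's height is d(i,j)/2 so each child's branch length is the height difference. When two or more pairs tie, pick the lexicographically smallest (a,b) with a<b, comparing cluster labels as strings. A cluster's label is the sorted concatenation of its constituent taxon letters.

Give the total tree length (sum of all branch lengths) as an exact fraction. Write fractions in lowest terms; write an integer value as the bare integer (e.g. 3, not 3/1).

35

1. join S+U (d=2) ⇒ SU; edges |S|=1, |U|=1
  updated: d(K,SU)=9, d(M,SU)=19, d(N,SU)=69/2
2. join K+M (d=3) ⇒ KM; edges |K|=3/2, |M|=3/2
  updated: d(KM,N)=33/2, d(KM,SU)=14
3. join KM+SU (d=14) ⇒ KMSU; edges |KM|=11/2, |SU|=6
  updated: d(KMSU,N)=51/2
4. join KMSU+N (d=51/2) ⇒ KMNSU; edges |KMSU|=23/4, |N|=51/4
final tree: (((K:3/2,M:3/2):11/2,(S:1,U:1):6):23/4,N:51/4)
total length: 35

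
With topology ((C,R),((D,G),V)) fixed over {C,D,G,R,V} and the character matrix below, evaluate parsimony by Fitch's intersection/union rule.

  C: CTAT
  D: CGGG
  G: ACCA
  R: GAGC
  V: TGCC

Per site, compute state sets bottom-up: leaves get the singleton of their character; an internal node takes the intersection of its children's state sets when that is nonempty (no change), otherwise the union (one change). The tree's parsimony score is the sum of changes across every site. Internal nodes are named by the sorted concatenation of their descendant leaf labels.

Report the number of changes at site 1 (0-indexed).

site 0, node CR: C={C} ∪ R={G} → {C,G} (+1)
site 0, node DG: D={C} ∪ G={A} → {A,C} (+1)
site 0, node DGV: DG={A,C} ∪ V={T} → {A,C,T} (+1)
site 0, node CDGRV: CR={C,G} ∩ DGV={A,C,T} → {C} (+0)
site 1, node CR: C={T} ∪ R={A} → {A,T} (+1)
site 1, node DG: D={G} ∪ G={C} → {C,G} (+1)
site 1, node DGV: DG={C,G} ∩ V={G} → {G} (+0)
site 1, node CDGRV: CR={A,T} ∪ DGV={G} → {A,G,T} (+1)
site 2, node CR: C={A} ∪ R={G} → {A,G} (+1)
site 2, node DG: D={G} ∪ G={C} → {C,G} (+1)
site 2, node DGV: DG={C,G} ∩ V={C} → {C} (+0)
site 2, node CDGRV: CR={A,G} ∪ DGV={C} → {A,C,G} (+1)
site 3, node CR: C={T} ∪ R={C} → {C,T} (+1)
site 3, node DG: D={G} ∪ G={A} → {A,G} (+1)
site 3, node DGV: DG={A,G} ∪ V={C} → {A,C,G} (+1)
site 3, node CDGRV: CR={C,T} ∩ DGV={A,C,G} → {C} (+0)
per-site changes: [3, 3, 3, 3]; total = 12

3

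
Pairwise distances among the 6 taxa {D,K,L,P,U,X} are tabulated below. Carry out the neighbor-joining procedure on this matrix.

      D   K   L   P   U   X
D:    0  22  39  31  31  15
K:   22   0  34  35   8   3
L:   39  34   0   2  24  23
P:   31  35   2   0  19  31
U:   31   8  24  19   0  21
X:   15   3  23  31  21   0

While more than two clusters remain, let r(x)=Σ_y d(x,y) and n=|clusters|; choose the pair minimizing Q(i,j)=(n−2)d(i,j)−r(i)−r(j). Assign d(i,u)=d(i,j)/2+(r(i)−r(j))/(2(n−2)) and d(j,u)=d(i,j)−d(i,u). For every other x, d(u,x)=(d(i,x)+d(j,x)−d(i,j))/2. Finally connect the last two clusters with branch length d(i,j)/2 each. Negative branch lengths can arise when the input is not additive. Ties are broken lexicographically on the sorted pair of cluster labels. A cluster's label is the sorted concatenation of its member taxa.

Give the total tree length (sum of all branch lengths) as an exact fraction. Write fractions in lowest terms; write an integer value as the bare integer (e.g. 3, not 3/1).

1. join L+P (d=2, Q=-232) ⇒ LP; edges |L|=3/2, |P|=1/2
  updated: d(D,LP)=34, d(K,LP)=67/2, d(LP,U)=41/2, d(LP,X)=26
2. join LP+U (d=41/2, Q=-133) ⇒ LPU; edges |LP|=95/6, |U|=14/3
  updated: d(D,LPU)=89/4, d(K,LPU)=21/2, d(LPU,X)=53/4
3. join D+LPU (d=89/4, Q=-243/4) ⇒ DLPU; edges |D|=231/16, |LPU|=125/16
  updated: d(DLPU,K)=41/8, d(DLPU,X)=3
4. join DLPU+K (d=41/8, Q=-89/8) ⇒ DKLPU; edges |DLPU|=41/16, |K|=41/16
  updated: d(DKLPU,X)=7/16
5. join DKLPU+X (d=7/16) ⇒ DKLPUX; edges |DKLPU|=7/32, |X|=7/32
final tree: (((D:231/16,((L:3/2,P:1/2):95/6,U:14/3):125/16):41/16,K:41/16):7/32,X:7/32)
total length: 805/16

805/16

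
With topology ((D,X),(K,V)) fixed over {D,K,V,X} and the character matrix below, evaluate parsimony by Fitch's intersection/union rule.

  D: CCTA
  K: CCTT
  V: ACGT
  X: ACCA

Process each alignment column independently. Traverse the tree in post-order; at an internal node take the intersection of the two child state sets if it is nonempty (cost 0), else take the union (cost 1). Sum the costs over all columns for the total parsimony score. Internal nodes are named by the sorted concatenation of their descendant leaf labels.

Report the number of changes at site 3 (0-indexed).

[col 0] DX: children D:{C}, X:{A} ∪→ {A,C}; cost 1
[col 0] KV: children K:{C}, V:{A} ∪→ {A,C}; cost 1
[col 0] DKVX: children DX:{A,C}, KV:{A,C} ∩→ {A,C}; cost 0
[col 1] DX: children D:{C}, X:{C} ∩→ {C}; cost 0
[col 1] KV: children K:{C}, V:{C} ∩→ {C}; cost 0
[col 1] DKVX: children DX:{C}, KV:{C} ∩→ {C}; cost 0
[col 2] DX: children D:{T}, X:{C} ∪→ {C,T}; cost 1
[col 2] KV: children K:{T}, V:{G} ∪→ {G,T}; cost 1
[col 2] DKVX: children DX:{C,T}, KV:{G,T} ∩→ {T}; cost 0
[col 3] DX: children D:{A}, X:{A} ∩→ {A}; cost 0
[col 3] KV: children K:{T}, V:{T} ∩→ {T}; cost 0
[col 3] DKVX: children DX:{A}, KV:{T} ∪→ {A,T}; cost 1
per-site changes: [2, 0, 2, 1]; total = 5

1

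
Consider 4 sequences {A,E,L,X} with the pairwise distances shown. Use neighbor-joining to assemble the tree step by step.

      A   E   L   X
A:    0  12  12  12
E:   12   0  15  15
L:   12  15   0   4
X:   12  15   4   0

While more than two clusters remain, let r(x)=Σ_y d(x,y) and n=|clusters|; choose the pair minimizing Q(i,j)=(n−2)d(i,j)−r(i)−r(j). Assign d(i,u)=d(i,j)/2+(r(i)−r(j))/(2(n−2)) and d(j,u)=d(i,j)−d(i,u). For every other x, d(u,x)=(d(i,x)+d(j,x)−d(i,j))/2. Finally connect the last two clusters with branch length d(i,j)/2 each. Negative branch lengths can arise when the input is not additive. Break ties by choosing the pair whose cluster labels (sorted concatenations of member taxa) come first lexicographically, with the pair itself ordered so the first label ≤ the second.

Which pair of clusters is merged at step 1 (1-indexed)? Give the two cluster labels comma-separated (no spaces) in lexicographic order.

iteration 1: select A,E (d=12, Q=-54); attach at lengths (9/2, 15/2); label the merged cluster AE
  updated: d(AE,L)=15/2, d(AE,X)=15/2
iteration 2: select AE,L (d=15/2, Q=-19); attach at lengths (11/2, 2); label the merged cluster AEL
  updated: d(AEL,X)=2
iteration 3: select AEL,X (d=2); attach at lengths (1, 1); label the merged cluster AELX
final tree: (((A:9/2,E:15/2):11/2,L:2):1,X:1)
total length: 43/2

A,E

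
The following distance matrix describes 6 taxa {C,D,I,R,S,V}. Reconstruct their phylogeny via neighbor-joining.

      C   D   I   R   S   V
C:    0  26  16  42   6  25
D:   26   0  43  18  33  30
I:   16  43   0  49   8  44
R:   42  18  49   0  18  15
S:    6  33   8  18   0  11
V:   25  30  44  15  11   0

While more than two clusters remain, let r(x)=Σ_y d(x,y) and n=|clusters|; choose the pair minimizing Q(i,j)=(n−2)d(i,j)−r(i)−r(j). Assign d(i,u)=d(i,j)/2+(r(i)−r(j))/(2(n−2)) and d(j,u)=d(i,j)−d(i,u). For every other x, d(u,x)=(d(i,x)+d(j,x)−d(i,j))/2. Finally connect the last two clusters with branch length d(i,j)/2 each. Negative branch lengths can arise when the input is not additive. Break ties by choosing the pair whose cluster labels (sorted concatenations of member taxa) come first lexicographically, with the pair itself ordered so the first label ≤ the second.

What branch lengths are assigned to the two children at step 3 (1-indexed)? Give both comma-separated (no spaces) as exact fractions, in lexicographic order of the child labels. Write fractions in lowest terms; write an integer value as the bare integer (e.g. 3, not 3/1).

29/8,99/8

1. join D+R (d=18, Q=-220) ⇒ DR; edges |D|=10, |R|=8
  updated: d(C,DR)=25, d(DR,I)=37, d(DR,S)=33/2, d(DR,V)=27/2
2. join DR+V (d=27/2, Q=-145) ⇒ DRV; edges |DR|=13/2, |V|=7
  updated: d(C,DRV)=73/4, d(DRV,I)=135/4, d(DRV,S)=7
3. join C+I (d=16, Q=-66) ⇒ CI; edges |C|=29/8, |I|=99/8
  updated: d(CI,DRV)=18, d(CI,S)=-1
4. join CI+DRV (d=18, Q=-24) ⇒ CDIRV; edges |CI|=5, |DRV|=13
  updated: d(CDIRV,S)=-6
5. join CDIRV+S (d=-6) ⇒ CDIRSV; edges |CDIRV|=-3, |S|=-3
final tree: (((C:29/8,I:99/8):5,((D:10,R:8):13/2,V:7):13):-3,S:-3)
total length: 119/2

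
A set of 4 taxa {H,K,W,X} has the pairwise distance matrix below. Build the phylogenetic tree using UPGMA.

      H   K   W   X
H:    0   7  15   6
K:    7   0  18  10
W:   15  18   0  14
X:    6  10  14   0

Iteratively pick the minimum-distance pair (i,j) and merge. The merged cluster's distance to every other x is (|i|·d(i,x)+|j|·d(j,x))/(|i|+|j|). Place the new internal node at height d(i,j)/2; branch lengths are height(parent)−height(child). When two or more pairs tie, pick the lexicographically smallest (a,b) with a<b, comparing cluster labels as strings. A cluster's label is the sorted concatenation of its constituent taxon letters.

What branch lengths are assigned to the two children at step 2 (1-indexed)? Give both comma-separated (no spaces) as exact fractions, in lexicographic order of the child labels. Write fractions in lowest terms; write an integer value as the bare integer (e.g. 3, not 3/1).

5/4,17/4

iteration 1: select H,X (d=6); attach at lengths (3, 3); label the merged cluster HX
  updated: d(HX,K)=17/2, d(HX,W)=29/2
iteration 2: select HX,K (d=17/2); attach at lengths (5/4, 17/4); label the merged cluster HKX
  updated: d(HKX,W)=47/3
iteration 3: select HKX,W (d=47/3); attach at lengths (43/12, 47/6); label the merged cluster HKWX
final tree: (((H:3,X:3):5/4,K:17/4):43/12,W:47/6)
total length: 275/12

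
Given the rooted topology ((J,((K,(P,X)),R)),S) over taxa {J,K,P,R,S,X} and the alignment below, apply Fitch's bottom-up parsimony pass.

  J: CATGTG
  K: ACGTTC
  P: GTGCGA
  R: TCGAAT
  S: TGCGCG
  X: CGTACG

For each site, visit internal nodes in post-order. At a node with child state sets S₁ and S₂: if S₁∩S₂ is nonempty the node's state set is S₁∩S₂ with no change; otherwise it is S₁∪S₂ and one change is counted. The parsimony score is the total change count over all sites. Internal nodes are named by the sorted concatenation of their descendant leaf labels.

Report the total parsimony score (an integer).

PX@0: {G} ∪ {C} = {C,G} (union, +1)
KPX@0: {A} ∪ {C,G} = {A,C,G} (union, +1)
KPRX@0: {A,C,G} ∪ {T} = {A,C,G,T} (union, +1)
JKPRX@0: {C} ∩ {A,C,G,T} = {C} (intersection, +0)
JKPRSX@0: {C} ∪ {T} = {C,T} (union, +1)
PX@1: {T} ∪ {G} = {G,T} (union, +1)
KPX@1: {C} ∪ {G,T} = {C,G,T} (union, +1)
KPRX@1: {C,G,T} ∩ {C} = {C} (intersection, +0)
JKPRX@1: {A} ∪ {C} = {A,C} (union, +1)
JKPRSX@1: {A,C} ∪ {G} = {A,C,G} (union, +1)
PX@2: {G} ∪ {T} = {G,T} (union, +1)
KPX@2: {G} ∩ {G,T} = {G} (intersection, +0)
KPRX@2: {G} ∩ {G} = {G} (intersection, +0)
JKPRX@2: {T} ∪ {G} = {G,T} (union, +1)
JKPRSX@2: {G,T} ∪ {C} = {C,G,T} (union, +1)
PX@3: {C} ∪ {A} = {A,C} (union, +1)
KPX@3: {T} ∪ {A,C} = {A,C,T} (union, +1)
KPRX@3: {A,C,T} ∩ {A} = {A} (intersection, +0)
JKPRX@3: {G} ∪ {A} = {A,G} (union, +1)
JKPRSX@3: {A,G} ∩ {G} = {G} (intersection, +0)
PX@4: {G} ∪ {C} = {C,G} (union, +1)
KPX@4: {T} ∪ {C,G} = {C,G,T} (union, +1)
KPRX@4: {C,G,T} ∪ {A} = {A,C,G,T} (union, +1)
JKPRX@4: {T} ∩ {A,C,G,T} = {T} (intersection, +0)
JKPRSX@4: {T} ∪ {C} = {C,T} (union, +1)
PX@5: {A} ∪ {G} = {A,G} (union, +1)
KPX@5: {C} ∪ {A,G} = {A,C,G} (union, +1)
KPRX@5: {A,C,G} ∪ {T} = {A,C,G,T} (union, +1)
JKPRX@5: {G} ∩ {A,C,G,T} = {G} (intersection, +0)
JKPRSX@5: {G} ∩ {G} = {G} (intersection, +0)
per-site changes: [4, 4, 3, 3, 4, 3]; total = 21

21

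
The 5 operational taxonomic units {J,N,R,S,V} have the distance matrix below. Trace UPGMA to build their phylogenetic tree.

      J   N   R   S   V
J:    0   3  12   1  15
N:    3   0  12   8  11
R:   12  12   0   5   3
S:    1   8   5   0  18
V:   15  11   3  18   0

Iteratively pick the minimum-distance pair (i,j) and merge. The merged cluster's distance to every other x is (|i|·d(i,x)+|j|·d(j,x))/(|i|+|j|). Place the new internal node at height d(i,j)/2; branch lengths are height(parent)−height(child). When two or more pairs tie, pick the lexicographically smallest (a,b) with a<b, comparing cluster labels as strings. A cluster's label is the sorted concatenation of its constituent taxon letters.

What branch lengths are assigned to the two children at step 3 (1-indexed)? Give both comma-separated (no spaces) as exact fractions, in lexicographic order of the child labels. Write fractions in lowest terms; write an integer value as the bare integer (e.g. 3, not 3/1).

iteration 1: select J,S (d=1); attach at lengths (1/2, 1/2); label the merged cluster JS
  updated: d(JS,N)=11/2, d(JS,R)=17/2, d(JS,V)=33/2
iteration 2: select R,V (d=3); attach at lengths (3/2, 3/2); label the merged cluster RV
  updated: d(JS,RV)=25/2, d(N,RV)=23/2
iteration 3: select JS,N (d=11/2); attach at lengths (9/4, 11/4); label the merged cluster JNS
  updated: d(JNS,RV)=73/6
iteration 4: select JNS,RV (d=73/6); attach at lengths (10/3, 55/12); label the merged cluster JNRSV
final tree: (((J:1/2,S:1/2):9/4,N:11/4):10/3,(R:3/2,V:3/2):55/12)
total length: 203/12

9/4,11/4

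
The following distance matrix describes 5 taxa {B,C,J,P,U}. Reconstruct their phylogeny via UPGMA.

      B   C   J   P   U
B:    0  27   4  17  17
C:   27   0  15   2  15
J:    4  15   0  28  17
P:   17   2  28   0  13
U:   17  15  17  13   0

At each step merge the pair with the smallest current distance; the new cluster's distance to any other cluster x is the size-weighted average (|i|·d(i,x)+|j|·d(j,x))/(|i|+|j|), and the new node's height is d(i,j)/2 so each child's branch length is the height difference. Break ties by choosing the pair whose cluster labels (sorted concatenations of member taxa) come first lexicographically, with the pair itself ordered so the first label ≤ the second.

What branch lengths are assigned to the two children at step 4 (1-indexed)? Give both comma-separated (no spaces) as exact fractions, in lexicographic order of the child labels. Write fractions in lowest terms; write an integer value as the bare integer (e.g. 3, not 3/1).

iteration 1: select C,P (d=2); attach at lengths (1, 1); label the merged cluster CP
  updated: d(B,CP)=22, d(CP,J)=43/2, d(CP,U)=14
iteration 2: select B,J (d=4); attach at lengths (2, 2); label the merged cluster BJ
  updated: d(BJ,CP)=87/4, d(BJ,U)=17
iteration 3: select CP,U (d=14); attach at lengths (6, 7); label the merged cluster CPU
  updated: d(BJ,CPU)=121/6
iteration 4: select BJ,CPU (d=121/6); attach at lengths (97/12, 37/12); label the merged cluster BCJPU
final tree: ((B:2,J:2):97/12,((C:1,P:1):6,U:7):37/12)
total length: 181/6

97/12,37/12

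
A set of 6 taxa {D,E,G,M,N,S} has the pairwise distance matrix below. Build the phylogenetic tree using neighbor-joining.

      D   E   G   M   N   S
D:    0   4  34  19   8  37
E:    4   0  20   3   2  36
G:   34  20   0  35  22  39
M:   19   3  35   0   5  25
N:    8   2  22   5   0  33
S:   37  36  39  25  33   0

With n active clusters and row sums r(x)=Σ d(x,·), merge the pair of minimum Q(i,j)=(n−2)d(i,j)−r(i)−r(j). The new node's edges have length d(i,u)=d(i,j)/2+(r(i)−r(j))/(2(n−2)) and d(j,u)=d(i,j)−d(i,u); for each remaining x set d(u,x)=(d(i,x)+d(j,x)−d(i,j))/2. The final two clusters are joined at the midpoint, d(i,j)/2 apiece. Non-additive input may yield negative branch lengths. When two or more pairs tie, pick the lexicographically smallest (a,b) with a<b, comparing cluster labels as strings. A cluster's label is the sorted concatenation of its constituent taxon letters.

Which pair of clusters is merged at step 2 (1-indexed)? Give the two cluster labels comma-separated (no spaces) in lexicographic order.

step 1: merge (G,S) at d=39, Q=-164; branch lengths G→17, S→22; new cluster GS
  updated: d(D,GS)=16, d(E,GS)=17/2, d(GS,M)=21/2, d(GS,N)=8
step 2: merge (D,E) at d=4, Q=-105/2; branch lengths D→83/12, E→-35/12; new cluster DE
  updated: d(DE,GS)=41/4, d(DE,M)=9, d(DE,N)=3
step 3: merge (DE,N) at d=3, Q=-129/4; branch lengths DE→49/16, N→-1/16; new cluster DEN
  updated: d(DEN,GS)=61/8, d(DEN,M)=11/2
step 4: merge (DEN,GS) at d=61/8, Q=-189/8; branch lengths DEN→21/16, GS→101/16; new cluster DEGNS
  updated: d(DEGNS,M)=67/16
step 5: merge (DEGNS,M) at d=67/16; branch lengths DEGNS→67/32, M→67/32; new cluster DEGMNS
final tree: ((((D:83/12,E:-35/12):49/16,N:-1/16):21/16,(G:17,S:22):101/16):67/32,M:67/32)
total length: 925/16

D,E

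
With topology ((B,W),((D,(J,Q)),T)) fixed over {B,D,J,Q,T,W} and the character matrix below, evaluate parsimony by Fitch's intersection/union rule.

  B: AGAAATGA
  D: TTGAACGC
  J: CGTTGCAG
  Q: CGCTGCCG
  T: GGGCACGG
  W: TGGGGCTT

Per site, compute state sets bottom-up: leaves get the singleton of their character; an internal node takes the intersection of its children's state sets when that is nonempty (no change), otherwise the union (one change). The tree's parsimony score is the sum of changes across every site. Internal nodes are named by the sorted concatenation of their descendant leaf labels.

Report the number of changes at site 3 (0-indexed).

3

site 0, node BW: B={A} ∪ W={T} → {A,T} (+1)
site 0, node JQ: J={C} ∩ Q={C} → {C} (+0)
site 0, node DJQ: D={T} ∪ JQ={C} → {C,T} (+1)
site 0, node DJQT: DJQ={C,T} ∪ T={G} → {C,G,T} (+1)
site 0, node BDJQTW: BW={A,T} ∩ DJQT={C,G,T} → {T} (+0)
site 1, node BW: B={G} ∩ W={G} → {G} (+0)
site 1, node JQ: J={G} ∩ Q={G} → {G} (+0)
site 1, node DJQ: D={T} ∪ JQ={G} → {G,T} (+1)
site 1, node DJQT: DJQ={G,T} ∩ T={G} → {G} (+0)
site 1, node BDJQTW: BW={G} ∩ DJQT={G} → {G} (+0)
site 2, node BW: B={A} ∪ W={G} → {A,G} (+1)
site 2, node JQ: J={T} ∪ Q={C} → {C,T} (+1)
site 2, node DJQ: D={G} ∪ JQ={C,T} → {C,G,T} (+1)
site 2, node DJQT: DJQ={C,G,T} ∩ T={G} → {G} (+0)
site 2, node BDJQTW: BW={A,G} ∩ DJQT={G} → {G} (+0)
site 3, node BW: B={A} ∪ W={G} → {A,G} (+1)
site 3, node JQ: J={T} ∩ Q={T} → {T} (+0)
site 3, node DJQ: D={A} ∪ JQ={T} → {A,T} (+1)
site 3, node DJQT: DJQ={A,T} ∪ T={C} → {A,C,T} (+1)
site 3, node BDJQTW: BW={A,G} ∩ DJQT={A,C,T} → {A} (+0)
site 4, node BW: B={A} ∪ W={G} → {A,G} (+1)
site 4, node JQ: J={G} ∩ Q={G} → {G} (+0)
site 4, node DJQ: D={A} ∪ JQ={G} → {A,G} (+1)
site 4, node DJQT: DJQ={A,G} ∩ T={A} → {A} (+0)
site 4, node BDJQTW: BW={A,G} ∩ DJQT={A} → {A} (+0)
site 5, node BW: B={T} ∪ W={C} → {C,T} (+1)
site 5, node JQ: J={C} ∩ Q={C} → {C} (+0)
site 5, node DJQ: D={C} ∩ JQ={C} → {C} (+0)
site 5, node DJQT: DJQ={C} ∩ T={C} → {C} (+0)
site 5, node BDJQTW: BW={C,T} ∩ DJQT={C} → {C} (+0)
site 6, node BW: B={G} ∪ W={T} → {G,T} (+1)
site 6, node JQ: J={A} ∪ Q={C} → {A,C} (+1)
site 6, node DJQ: D={G} ∪ JQ={A,C} → {A,C,G} (+1)
site 6, node DJQT: DJQ={A,C,G} ∩ T={G} → {G} (+0)
site 6, node BDJQTW: BW={G,T} ∩ DJQT={G} → {G} (+0)
site 7, node BW: B={A} ∪ W={T} → {A,T} (+1)
site 7, node JQ: J={G} ∩ Q={G} → {G} (+0)
site 7, node DJQ: D={C} ∪ JQ={G} → {C,G} (+1)
site 7, node DJQT: DJQ={C,G} ∩ T={G} → {G} (+0)
site 7, node BDJQTW: BW={A,T} ∪ DJQT={G} → {A,G,T} (+1)
per-site changes: [3, 1, 3, 3, 2, 1, 3, 3]; total = 19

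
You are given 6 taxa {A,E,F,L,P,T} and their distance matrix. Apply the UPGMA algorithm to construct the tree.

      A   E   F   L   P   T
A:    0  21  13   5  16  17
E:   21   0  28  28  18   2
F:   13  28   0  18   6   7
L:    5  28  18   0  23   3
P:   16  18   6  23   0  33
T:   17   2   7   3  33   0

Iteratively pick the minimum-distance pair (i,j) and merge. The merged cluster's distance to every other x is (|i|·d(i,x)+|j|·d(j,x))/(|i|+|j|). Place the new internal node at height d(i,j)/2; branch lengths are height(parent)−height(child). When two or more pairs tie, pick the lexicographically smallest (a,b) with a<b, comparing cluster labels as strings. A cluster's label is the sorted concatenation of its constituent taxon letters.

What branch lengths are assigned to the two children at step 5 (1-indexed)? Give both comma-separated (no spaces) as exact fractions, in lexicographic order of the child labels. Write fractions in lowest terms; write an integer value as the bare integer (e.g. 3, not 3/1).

iteration 1: select E,T (d=2); attach at lengths (1, 1); label the merged cluster ET
  updated: d(A,ET)=19, d(ET,F)=35/2, d(ET,L)=31/2, d(ET,P)=51/2
iteration 2: select A,L (d=5); attach at lengths (5/2, 5/2); label the merged cluster AL
  updated: d(AL,ET)=69/4, d(AL,F)=31/2, d(AL,P)=39/2
iteration 3: select F,P (d=6); attach at lengths (3, 3); label the merged cluster FP
  updated: d(AL,FP)=35/2, d(ET,FP)=43/2
iteration 4: select AL,ET (d=69/4); attach at lengths (49/8, 61/8); label the merged cluster AELT
  updated: d(AELT,FP)=39/2
iteration 5: select AELT,FP (d=39/2); attach at lengths (9/8, 27/4); label the merged cluster AEFLPT
final tree: (((A:5/2,L:5/2):49/8,(E:1,T:1):61/8):9/8,(F:3,P:3):27/4)
total length: 277/8

9/8,27/4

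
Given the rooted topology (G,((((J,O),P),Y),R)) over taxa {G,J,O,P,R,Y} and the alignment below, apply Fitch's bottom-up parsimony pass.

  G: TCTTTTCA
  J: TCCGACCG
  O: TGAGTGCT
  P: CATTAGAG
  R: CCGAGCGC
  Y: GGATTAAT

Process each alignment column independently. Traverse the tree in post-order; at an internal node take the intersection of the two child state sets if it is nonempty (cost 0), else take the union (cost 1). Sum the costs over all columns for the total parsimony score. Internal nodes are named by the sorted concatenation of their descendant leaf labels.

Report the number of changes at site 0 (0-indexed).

3

site 0, node JO: J={T} ∩ O={T} → {T} (+0)
site 0, node JOP: JO={T} ∪ P={C} → {C,T} (+1)
site 0, node JOPY: JOP={C,T} ∪ Y={G} → {C,G,T} (+1)
site 0, node JOPRY: JOPY={C,G,T} ∩ R={C} → {C} (+0)
site 0, node GJOPRY: G={T} ∪ JOPRY={C} → {C,T} (+1)
site 1, node JO: J={C} ∪ O={G} → {C,G} (+1)
site 1, node JOP: JO={C,G} ∪ P={A} → {A,C,G} (+1)
site 1, node JOPY: JOP={A,C,G} ∩ Y={G} → {G} (+0)
site 1, node JOPRY: JOPY={G} ∪ R={C} → {C,G} (+1)
site 1, node GJOPRY: G={C} ∩ JOPRY={C,G} → {C} (+0)
site 2, node JO: J={C} ∪ O={A} → {A,C} (+1)
site 2, node JOP: JO={A,C} ∪ P={T} → {A,C,T} (+1)
site 2, node JOPY: JOP={A,C,T} ∩ Y={A} → {A} (+0)
site 2, node JOPRY: JOPY={A} ∪ R={G} → {A,G} (+1)
site 2, node GJOPRY: G={T} ∪ JOPRY={A,G} → {A,G,T} (+1)
site 3, node JO: J={G} ∩ O={G} → {G} (+0)
site 3, node JOP: JO={G} ∪ P={T} → {G,T} (+1)
site 3, node JOPY: JOP={G,T} ∩ Y={T} → {T} (+0)
site 3, node JOPRY: JOPY={T} ∪ R={A} → {A,T} (+1)
site 3, node GJOPRY: G={T} ∩ JOPRY={A,T} → {T} (+0)
site 4, node JO: J={A} ∪ O={T} → {A,T} (+1)
site 4, node JOP: JO={A,T} ∩ P={A} → {A} (+0)
site 4, node JOPY: JOP={A} ∪ Y={T} → {A,T} (+1)
site 4, node JOPRY: JOPY={A,T} ∪ R={G} → {A,G,T} (+1)
site 4, node GJOPRY: G={T} ∩ JOPRY={A,G,T} → {T} (+0)
site 5, node JO: J={C} ∪ O={G} → {C,G} (+1)
site 5, node JOP: JO={C,G} ∩ P={G} → {G} (+0)
site 5, node JOPY: JOP={G} ∪ Y={A} → {A,G} (+1)
site 5, node JOPRY: JOPY={A,G} ∪ R={C} → {A,C,G} (+1)
site 5, node GJOPRY: G={T} ∪ JOPRY={A,C,G} → {A,C,G,T} (+1)
site 6, node JO: J={C} ∩ O={C} → {C} (+0)
site 6, node JOP: JO={C} ∪ P={A} → {A,C} (+1)
site 6, node JOPY: JOP={A,C} ∩ Y={A} → {A} (+0)
site 6, node JOPRY: JOPY={A} ∪ R={G} → {A,G} (+1)
site 6, node GJOPRY: G={C} ∪ JOPRY={A,G} → {A,C,G} (+1)
site 7, node JO: J={G} ∪ O={T} → {G,T} (+1)
site 7, node JOP: JO={G,T} ∩ P={G} → {G} (+0)
site 7, node JOPY: JOP={G} ∪ Y={T} → {G,T} (+1)
site 7, node JOPRY: JOPY={G,T} ∪ R={C} → {C,G,T} (+1)
site 7, node GJOPRY: G={A} ∪ JOPRY={C,G,T} → {A,C,G,T} (+1)
per-site changes: [3, 3, 4, 2, 3, 4, 3, 4]; total = 26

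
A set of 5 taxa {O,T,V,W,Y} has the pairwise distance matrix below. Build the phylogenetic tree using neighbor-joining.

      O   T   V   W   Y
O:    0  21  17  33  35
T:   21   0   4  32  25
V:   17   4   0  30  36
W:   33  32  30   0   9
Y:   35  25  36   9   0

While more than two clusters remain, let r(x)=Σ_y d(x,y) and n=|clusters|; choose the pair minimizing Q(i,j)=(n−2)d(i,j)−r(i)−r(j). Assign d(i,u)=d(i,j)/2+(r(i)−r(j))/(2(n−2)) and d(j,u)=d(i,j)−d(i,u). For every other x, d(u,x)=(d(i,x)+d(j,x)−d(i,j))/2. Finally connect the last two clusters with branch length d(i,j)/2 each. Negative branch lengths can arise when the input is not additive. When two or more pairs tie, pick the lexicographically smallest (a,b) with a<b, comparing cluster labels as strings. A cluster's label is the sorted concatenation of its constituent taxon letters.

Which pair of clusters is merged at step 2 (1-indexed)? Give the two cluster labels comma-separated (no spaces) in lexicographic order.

O,WY

iteration 1: select W,Y (d=9, Q=-182); attach at lengths (13/3, 14/3); label the merged cluster WY
  updated: d(O,WY)=59/2, d(T,WY)=24, d(V,WY)=57/2
iteration 2: select O,WY (d=59/2, Q=-181/2); attach at lengths (89/8, 147/8); label the merged cluster OWY
  updated: d(OWY,T)=31/4, d(OWY,V)=8
iteration 3: select OWY,T (d=31/4, Q=-79/4); attach at lengths (47/8, 15/8); label the merged cluster OTWY
  updated: d(OTWY,V)=17/8
iteration 4: select OTWY,V (d=17/8); attach at lengths (17/16, 17/16); label the merged cluster OTVWY
final tree: (((O:89/8,(W:13/3,Y:14/3):147/8):47/8,T:15/8):17/16,V:17/16)
total length: 387/8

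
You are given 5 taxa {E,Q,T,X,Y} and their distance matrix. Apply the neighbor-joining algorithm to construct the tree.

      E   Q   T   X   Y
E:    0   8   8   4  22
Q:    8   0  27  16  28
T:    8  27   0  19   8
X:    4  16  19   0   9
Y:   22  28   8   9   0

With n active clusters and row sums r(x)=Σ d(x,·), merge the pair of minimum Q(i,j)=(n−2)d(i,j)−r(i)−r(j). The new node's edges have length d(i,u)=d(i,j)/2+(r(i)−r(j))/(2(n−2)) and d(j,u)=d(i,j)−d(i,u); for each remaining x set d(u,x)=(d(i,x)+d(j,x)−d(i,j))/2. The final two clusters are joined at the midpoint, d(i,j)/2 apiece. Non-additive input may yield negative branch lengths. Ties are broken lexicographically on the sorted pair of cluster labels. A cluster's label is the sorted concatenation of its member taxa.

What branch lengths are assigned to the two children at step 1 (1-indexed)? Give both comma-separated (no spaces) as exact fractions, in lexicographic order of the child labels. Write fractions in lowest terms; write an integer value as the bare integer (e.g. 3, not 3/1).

step 1: merge (T,Y) at d=8, Q=-105; branch lengths T→19/6, Y→29/6; new cluster TY
  updated: d(E,TY)=11, d(Q,TY)=47/2, d(TY,X)=10
step 2: merge (E,Q) at d=8, Q=-109/2; branch lengths E→-17/8, Q→81/8; new cluster EQ
  updated: d(EQ,TY)=53/4, d(EQ,X)=6
step 3: merge (EQ,TY) at d=53/4, Q=-117/4; branch lengths EQ→37/8, TY→69/8; new cluster EQTY
  updated: d(EQTY,X)=11/8
step 4: merge (EQTY,X) at d=11/8; branch lengths EQTY→11/16, X→11/16; new cluster EQTXY
final tree: (((E:-17/8,Q:81/8):37/8,(T:19/6,Y:29/6):69/8):11/16,X:11/16)
total length: 245/8

19/6,29/6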